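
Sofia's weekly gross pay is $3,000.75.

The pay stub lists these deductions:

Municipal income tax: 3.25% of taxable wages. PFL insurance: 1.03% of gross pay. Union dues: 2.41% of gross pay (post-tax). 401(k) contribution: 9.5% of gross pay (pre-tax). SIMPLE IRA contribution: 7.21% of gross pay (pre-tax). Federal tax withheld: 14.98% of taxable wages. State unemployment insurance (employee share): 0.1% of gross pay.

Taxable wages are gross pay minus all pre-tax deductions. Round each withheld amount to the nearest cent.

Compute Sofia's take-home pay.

401(k) contribution: $3,000.75 × 0.095 = $285.07
SIMPLE IRA contribution: $3,000.75 × 0.0721 = $216.35
Pre-tax total = $285.07 + $216.35 = $501.42
Taxable wages = $3,000.75 − $501.42 = $2,499.33
Municipal income tax: $2,499.33 × 0.0325 = $81.23
Federal tax withheld: $2,499.33 × 0.1498 = $374.40
State unemployment insurance (employee share): $3,000.75 × 0.001 = $3.00
PFL insurance: $3,000.75 × 0.0103 = $30.91
Union dues: $3,000.75 × 0.0241 = $72.32
Total deductions = $285.07 + $216.35 + $81.23 + $374.40 + $3.00 + $30.91 + $72.32 = $1,063.28
Net pay = $3,000.75 − $1,063.28 = $1,937.47

$1,937.47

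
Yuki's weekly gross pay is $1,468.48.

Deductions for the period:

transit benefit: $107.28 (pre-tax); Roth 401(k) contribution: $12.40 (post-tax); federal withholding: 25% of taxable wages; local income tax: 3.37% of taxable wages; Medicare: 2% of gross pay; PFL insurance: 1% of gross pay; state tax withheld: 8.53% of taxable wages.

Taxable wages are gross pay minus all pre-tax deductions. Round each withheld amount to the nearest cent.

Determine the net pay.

$802.47

Transit benefit: $107.28
Taxable wages = $1,468.48 − $107.28 = $1,361.20
State tax withheld: $1,361.20 × 0.0853 = $116.11
Federal withholding: $1,361.20 × 0.25 = $340.30
Local income tax: $1,361.20 × 0.0337 = $45.87
PFL insurance: $1,468.48 × 0.01 = $14.68
Medicare: $1,468.48 × 0.02 = $29.37
Roth 401(k) contribution: $12.40
Total deductions = $107.28 + $116.11 + $340.30 + $45.87 + $14.68 + $29.37 + $12.40 = $666.01
Net pay = $1,468.48 − $666.01 = $802.47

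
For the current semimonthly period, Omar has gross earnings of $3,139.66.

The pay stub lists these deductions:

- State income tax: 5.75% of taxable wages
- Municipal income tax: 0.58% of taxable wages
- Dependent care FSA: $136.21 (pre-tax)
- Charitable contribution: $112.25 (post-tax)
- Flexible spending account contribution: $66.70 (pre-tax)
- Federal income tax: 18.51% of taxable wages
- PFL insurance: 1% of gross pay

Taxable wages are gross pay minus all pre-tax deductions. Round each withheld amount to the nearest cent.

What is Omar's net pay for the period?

$2,063.62

Flexible spending account contribution: $66.70
Dependent care FSA: $136.21
Pre-tax total = $66.70 + $136.21 = $202.91
Taxable wages = $3,139.66 − $202.91 = $2,936.75
Federal income tax: $2,936.75 × 0.1851 = $543.59
State income tax: $2,936.75 × 0.0575 = $168.86
Municipal income tax: $2,936.75 × 0.0058 = $17.03
PFL insurance: $3,139.66 × 0.01 = $31.40
Charitable contribution: $112.25
Total deductions = $66.70 + $136.21 + $543.59 + $168.86 + $17.03 + $31.40 + $112.25 = $1,076.04
Net pay = $3,139.66 − $1,076.04 = $2,063.62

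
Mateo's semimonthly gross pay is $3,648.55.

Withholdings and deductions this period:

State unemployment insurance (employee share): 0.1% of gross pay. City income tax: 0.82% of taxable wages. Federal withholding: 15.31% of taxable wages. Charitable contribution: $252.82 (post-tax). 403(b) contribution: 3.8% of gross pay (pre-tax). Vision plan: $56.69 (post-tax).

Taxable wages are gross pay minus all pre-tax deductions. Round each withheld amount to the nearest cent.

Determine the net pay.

403(b) contribution: $3,648.55 × 0.038 = $138.64
Taxable wages = $3,648.55 − $138.64 = $3,509.91
Federal withholding: $3,509.91 × 0.1531 = $537.37
City income tax: $3,509.91 × 0.0082 = $28.78
State unemployment insurance (employee share): $3,648.55 × 0.001 = $3.65
Vision plan: $56.69
Charitable contribution: $252.82
Total deductions = $138.64 + $537.37 + $28.78 + $3.65 + $56.69 + $252.82 = $1,017.95
Net pay = $3,648.55 − $1,017.95 = $2,630.60

$2,630.60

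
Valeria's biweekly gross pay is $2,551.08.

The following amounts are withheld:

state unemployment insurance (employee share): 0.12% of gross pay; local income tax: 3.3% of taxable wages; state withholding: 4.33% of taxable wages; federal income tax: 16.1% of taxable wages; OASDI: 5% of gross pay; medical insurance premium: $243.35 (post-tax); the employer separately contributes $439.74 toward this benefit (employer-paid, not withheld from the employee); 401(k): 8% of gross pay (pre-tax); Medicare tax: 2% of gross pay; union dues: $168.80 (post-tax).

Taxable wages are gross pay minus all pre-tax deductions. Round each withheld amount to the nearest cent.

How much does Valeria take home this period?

$1,196.27

401(k): $2,551.08 × 0.08 = $204.09
Taxable wages = $2,551.08 − $204.09 = $2,346.99
State withholding: $2,346.99 × 0.0433 = $101.62
Local income tax: $2,346.99 × 0.033 = $77.45
Federal income tax: $2,346.99 × 0.161 = $377.87
Medicare tax: $2,551.08 × 0.02 = $51.02
OASDI: $2,551.08 × 0.05 = $127.55
State unemployment insurance (employee share): $2,551.08 × 0.0012 = $3.06
Union dues: $168.80
Medical insurance premium: $243.35
(Employer's $439.74 toward medical insurance premium is not withheld from the employee.)
Total deductions = $204.09 + $101.62 + $77.45 + $377.87 + $51.02 + $127.55 + $3.06 + $168.80 + $243.35 = $1,354.81
Net pay = $2,551.08 − $1,354.81 = $1,196.27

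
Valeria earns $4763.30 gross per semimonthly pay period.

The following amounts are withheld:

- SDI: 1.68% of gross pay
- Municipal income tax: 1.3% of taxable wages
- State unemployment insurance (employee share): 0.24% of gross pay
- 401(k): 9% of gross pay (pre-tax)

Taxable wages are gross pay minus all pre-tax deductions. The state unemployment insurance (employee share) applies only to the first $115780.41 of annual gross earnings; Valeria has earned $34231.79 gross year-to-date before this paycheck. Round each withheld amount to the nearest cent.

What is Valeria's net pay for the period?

$4186.80

401(k): $4763.30 × 0.09 = $428.70
Taxable wages = $4763.30 − $428.70 = $4334.60
Municipal income tax: $4334.60 × 0.013 = $56.35
SDI: $4763.30 × 0.0168 = $80.02
State unemployment insurance (employee share): cap not yet reached, full $4763.30 is subject → $4763.30 × 0.0024 = $11.43
Total deductions = $428.70 + $56.35 + $80.02 + $11.43 = $576.50
Net pay = $4763.30 − $576.50 = $4186.80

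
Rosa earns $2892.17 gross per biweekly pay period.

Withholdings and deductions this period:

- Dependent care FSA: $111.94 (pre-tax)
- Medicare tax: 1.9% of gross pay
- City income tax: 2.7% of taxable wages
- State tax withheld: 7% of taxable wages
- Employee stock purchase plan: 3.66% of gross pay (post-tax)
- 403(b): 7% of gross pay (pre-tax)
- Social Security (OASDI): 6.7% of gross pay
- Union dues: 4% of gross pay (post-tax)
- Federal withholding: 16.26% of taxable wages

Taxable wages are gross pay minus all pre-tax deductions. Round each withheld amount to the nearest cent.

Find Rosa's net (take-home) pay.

403(b): $2892.17 × 0.07 = $202.45
Dependent care FSA: $111.94
Pre-tax total = $202.45 + $111.94 = $314.39
Taxable wages = $2892.17 − $314.39 = $2577.78
State tax withheld: $2577.78 × 0.07 = $180.44
Federal withholding: $2577.78 × 0.1626 = $419.15
City income tax: $2577.78 × 0.027 = $69.60
Social Security (OASDI): $2892.17 × 0.067 = $193.78
Medicare tax: $2892.17 × 0.019 = $54.95
Union dues: $2892.17 × 0.04 = $115.69
Employee stock purchase plan: $2892.17 × 0.0366 = $105.85
Total deductions = $202.45 + $111.94 + $180.44 + $419.15 + $69.60 + $193.78 + $54.95 + $115.69 + $105.85 = $1453.85
Net pay = $2892.17 − $1453.85 = $1438.32

$1438.32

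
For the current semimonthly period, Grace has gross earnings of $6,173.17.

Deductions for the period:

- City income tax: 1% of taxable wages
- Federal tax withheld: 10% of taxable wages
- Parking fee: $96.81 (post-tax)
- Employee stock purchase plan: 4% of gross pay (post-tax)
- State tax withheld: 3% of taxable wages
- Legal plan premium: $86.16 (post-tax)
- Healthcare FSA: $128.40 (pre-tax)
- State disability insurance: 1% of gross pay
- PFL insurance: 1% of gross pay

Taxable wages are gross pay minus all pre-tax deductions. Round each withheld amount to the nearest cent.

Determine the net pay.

$4,645.14

Healthcare FSA: $128.40
Taxable wages = $6,173.17 − $128.40 = $6,044.77
State tax withheld: $6,044.77 × 0.03 = $181.34
Federal tax withheld: $6,044.77 × 0.1 = $604.48
City income tax: $6,044.77 × 0.01 = $60.45
PFL insurance: $6,173.17 × 0.01 = $61.73
State disability insurance: $6,173.17 × 0.01 = $61.73
Employee stock purchase plan: $6,173.17 × 0.04 = $246.93
Legal plan premium: $86.16
Parking fee: $96.81
Total deductions = $128.40 + $181.34 + $604.48 + $60.45 + $61.73 + $61.73 + $246.93 + $86.16 + $96.81 = $1,528.03
Net pay = $6,173.17 − $1,528.03 = $4,645.14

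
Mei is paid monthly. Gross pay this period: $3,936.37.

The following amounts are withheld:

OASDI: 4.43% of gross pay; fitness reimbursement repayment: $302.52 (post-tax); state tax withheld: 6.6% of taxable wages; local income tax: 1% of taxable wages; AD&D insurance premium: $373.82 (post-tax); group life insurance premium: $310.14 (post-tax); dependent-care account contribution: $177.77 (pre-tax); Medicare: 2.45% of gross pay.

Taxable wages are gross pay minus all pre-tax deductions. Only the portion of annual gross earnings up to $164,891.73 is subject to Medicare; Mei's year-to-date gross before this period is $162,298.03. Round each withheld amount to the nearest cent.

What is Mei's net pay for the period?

$2,248.53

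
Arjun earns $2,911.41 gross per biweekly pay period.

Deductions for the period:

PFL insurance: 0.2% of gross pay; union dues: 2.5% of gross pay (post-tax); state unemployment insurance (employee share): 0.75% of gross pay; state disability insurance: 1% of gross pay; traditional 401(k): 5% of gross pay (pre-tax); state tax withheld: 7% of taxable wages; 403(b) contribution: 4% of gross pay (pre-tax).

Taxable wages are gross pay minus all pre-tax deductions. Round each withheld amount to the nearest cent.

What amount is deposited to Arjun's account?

$2,334.36

Traditional 401(k): $2,911.41 × 0.05 = $145.57
403(b) contribution: $2,911.41 × 0.04 = $116.46
Pre-tax total = $145.57 + $116.46 = $262.03
Taxable wages = $2,911.41 − $262.03 = $2,649.38
State tax withheld: $2,649.38 × 0.07 = $185.46
PFL insurance: $2,911.41 × 0.002 = $5.82
State disability insurance: $2,911.41 × 0.01 = $29.11
State unemployment insurance (employee share): $2,911.41 × 0.0075 = $21.84
Union dues: $2,911.41 × 0.025 = $72.79
Total deductions = $145.57 + $116.46 + $185.46 + $5.82 + $29.11 + $21.84 + $72.79 = $577.05
Net pay = $2,911.41 − $577.05 = $2,334.36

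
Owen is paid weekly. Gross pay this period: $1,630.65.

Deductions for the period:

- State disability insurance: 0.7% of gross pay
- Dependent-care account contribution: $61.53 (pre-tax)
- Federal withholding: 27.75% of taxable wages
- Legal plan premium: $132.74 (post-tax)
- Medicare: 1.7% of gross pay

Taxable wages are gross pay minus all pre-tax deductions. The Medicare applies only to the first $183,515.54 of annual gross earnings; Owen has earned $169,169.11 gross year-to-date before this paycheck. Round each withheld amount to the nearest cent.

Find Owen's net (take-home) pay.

$961.82

Dependent-care account contribution: $61.53
Taxable wages = $1,630.65 − $61.53 = $1,569.12
Federal withholding: $1,569.12 × 0.2775 = $435.43
State disability insurance: $1,630.65 × 0.007 = $11.41
Medicare: cap not yet reached, full $1,630.65 is subject → $1,630.65 × 0.017 = $27.72
Legal plan premium: $132.74
Total deductions = $61.53 + $435.43 + $11.41 + $27.72 + $132.74 = $668.83
Net pay = $1,630.65 − $668.83 = $961.82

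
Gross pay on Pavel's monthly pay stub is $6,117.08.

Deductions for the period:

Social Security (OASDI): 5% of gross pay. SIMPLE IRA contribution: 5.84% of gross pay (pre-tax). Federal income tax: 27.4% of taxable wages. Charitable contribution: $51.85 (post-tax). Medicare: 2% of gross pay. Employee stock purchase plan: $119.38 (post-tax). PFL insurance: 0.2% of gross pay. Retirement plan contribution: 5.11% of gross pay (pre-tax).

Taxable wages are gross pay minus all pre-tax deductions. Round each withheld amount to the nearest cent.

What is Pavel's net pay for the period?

$3,343.06

SIMPLE IRA contribution: $6,117.08 × 0.0584 = $357.24
Retirement plan contribution: $6,117.08 × 0.0511 = $312.58
Pre-tax total = $357.24 + $312.58 = $669.82
Taxable wages = $6,117.08 − $669.82 = $5,447.26
Federal income tax: $5,447.26 × 0.274 = $1,492.55
PFL insurance: $6,117.08 × 0.002 = $12.23
Medicare: $6,117.08 × 0.02 = $122.34
Social Security (OASDI): $6,117.08 × 0.05 = $305.85
Charitable contribution: $51.85
Employee stock purchase plan: $119.38
Total deductions = $357.24 + $312.58 + $1,492.55 + $12.23 + $122.34 + $305.85 + $51.85 + $119.38 = $2,774.02
Net pay = $6,117.08 − $2,774.02 = $3,343.06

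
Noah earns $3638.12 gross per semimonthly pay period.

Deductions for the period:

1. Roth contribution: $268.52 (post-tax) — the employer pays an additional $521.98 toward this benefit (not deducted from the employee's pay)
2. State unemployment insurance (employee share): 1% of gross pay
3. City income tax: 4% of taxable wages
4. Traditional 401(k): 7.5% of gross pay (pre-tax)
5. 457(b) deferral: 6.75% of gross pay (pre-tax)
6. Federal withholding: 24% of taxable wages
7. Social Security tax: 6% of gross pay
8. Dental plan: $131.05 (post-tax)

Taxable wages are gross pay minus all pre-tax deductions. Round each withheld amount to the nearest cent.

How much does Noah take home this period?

$1591.93

Traditional 401(k): $3638.12 × 0.075 = $272.86
457(b) deferral: $3638.12 × 0.0675 = $245.57
Pre-tax total = $272.86 + $245.57 = $518.43
Taxable wages = $3638.12 − $518.43 = $3119.69
City income tax: $3119.69 × 0.04 = $124.79
Federal withholding: $3119.69 × 0.24 = $748.73
Social Security tax: $3638.12 × 0.06 = $218.29
State unemployment insurance (employee share): $3638.12 × 0.01 = $36.38
Roth contribution: $268.52
Dental plan: $131.05
(Employer's $521.98 toward Roth contribution is not withheld from the employee.)
Total deductions = $272.86 + $245.57 + $124.79 + $748.73 + $218.29 + $36.38 + $268.52 + $131.05 = $2046.19
Net pay = $3638.12 − $2046.19 = $1591.93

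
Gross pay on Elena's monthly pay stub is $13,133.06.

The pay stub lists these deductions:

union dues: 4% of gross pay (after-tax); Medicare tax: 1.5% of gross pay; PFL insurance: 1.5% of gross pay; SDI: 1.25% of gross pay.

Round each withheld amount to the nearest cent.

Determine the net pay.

$12,049.58

PFL insurance: $13,133.06 × 0.015 = $197.00
SDI: $13,133.06 × 0.0125 = $164.16
Medicare tax: $13,133.06 × 0.015 = $197.00
Union dues: $13,133.06 × 0.04 = $525.32
Total deductions = $197.00 + $164.16 + $197.00 + $525.32 = $1,083.48
Net pay = $13,133.06 − $1,083.48 = $12,049.58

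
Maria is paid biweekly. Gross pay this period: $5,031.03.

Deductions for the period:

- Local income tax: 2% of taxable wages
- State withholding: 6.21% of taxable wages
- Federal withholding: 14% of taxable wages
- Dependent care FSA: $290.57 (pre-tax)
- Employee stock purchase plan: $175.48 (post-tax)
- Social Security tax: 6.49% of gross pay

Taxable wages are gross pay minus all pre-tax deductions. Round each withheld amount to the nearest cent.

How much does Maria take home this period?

$3,185.62

Dependent care FSA: $290.57
Taxable wages = $5,031.03 − $290.57 = $4,740.46
State withholding: $4,740.46 × 0.0621 = $294.38
Federal withholding: $4,740.46 × 0.14 = $663.66
Local income tax: $4,740.46 × 0.02 = $94.81
Social Security tax: $5,031.03 × 0.0649 = $326.51
Employee stock purchase plan: $175.48
Total deductions = $290.57 + $294.38 + $663.66 + $94.81 + $326.51 + $175.48 = $1,845.41
Net pay = $5,031.03 − $1,845.41 = $3,185.62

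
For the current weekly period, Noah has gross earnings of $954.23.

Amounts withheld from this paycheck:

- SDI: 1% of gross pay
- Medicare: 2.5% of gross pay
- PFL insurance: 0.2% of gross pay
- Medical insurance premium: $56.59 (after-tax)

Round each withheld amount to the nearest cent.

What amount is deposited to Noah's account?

$862.33

SDI: $954.23 × 0.01 = $9.54
Medicare: $954.23 × 0.025 = $23.86
PFL insurance: $954.23 × 0.002 = $1.91
Medical insurance premium: $56.59
Total deductions = $9.54 + $23.86 + $1.91 + $56.59 = $91.90
Net pay = $954.23 − $91.90 = $862.33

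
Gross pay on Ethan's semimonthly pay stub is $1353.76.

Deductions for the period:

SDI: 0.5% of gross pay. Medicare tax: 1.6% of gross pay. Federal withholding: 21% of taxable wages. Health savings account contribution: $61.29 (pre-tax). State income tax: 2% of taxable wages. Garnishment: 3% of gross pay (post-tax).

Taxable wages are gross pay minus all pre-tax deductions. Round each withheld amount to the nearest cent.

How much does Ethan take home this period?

Health savings account contribution: $61.29
Taxable wages = $1353.76 − $61.29 = $1292.47
State income tax: $1292.47 × 0.02 = $25.85
Federal withholding: $1292.47 × 0.21 = $271.42
SDI: $1353.76 × 0.005 = $6.77
Medicare tax: $1353.76 × 0.016 = $21.66
Garnishment: $1353.76 × 0.03 = $40.61
Total deductions = $61.29 + $25.85 + $271.42 + $6.77 + $21.66 + $40.61 = $427.60
Net pay = $1353.76 − $427.60 = $926.16

$926.16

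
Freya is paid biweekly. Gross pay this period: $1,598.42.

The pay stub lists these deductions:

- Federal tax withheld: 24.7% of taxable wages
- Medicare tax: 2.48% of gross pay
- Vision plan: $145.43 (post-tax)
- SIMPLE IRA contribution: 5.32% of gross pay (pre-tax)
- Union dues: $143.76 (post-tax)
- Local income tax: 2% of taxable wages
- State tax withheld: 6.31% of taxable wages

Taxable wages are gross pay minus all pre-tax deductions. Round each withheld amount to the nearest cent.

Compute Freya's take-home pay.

$684.99

SIMPLE IRA contribution: $1,598.42 × 0.0532 = $85.04
Taxable wages = $1,598.42 − $85.04 = $1,513.38
Local income tax: $1,513.38 × 0.02 = $30.27
Federal tax withheld: $1,513.38 × 0.247 = $373.80
State tax withheld: $1,513.38 × 0.0631 = $95.49
Medicare tax: $1,598.42 × 0.0248 = $39.64
Vision plan: $145.43
Union dues: $143.76
Total deductions = $85.04 + $30.27 + $373.80 + $95.49 + $39.64 + $145.43 + $143.76 = $913.43
Net pay = $1,598.42 − $913.43 = $684.99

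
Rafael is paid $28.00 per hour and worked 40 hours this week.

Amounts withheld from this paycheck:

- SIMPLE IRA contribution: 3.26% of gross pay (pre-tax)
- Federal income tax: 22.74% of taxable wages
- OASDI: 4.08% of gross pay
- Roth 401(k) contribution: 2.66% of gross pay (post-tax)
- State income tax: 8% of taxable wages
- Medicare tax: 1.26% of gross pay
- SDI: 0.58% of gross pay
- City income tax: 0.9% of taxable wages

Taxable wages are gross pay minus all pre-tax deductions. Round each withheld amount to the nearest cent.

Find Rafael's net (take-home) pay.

$644.57

Gross pay: 40 × $28.00 = $1,120.00
SIMPLE IRA contribution: $1,120.00 × 0.0326 = $36.51
Taxable wages = $1,120.00 − $36.51 = $1,083.49
Federal income tax: $1,083.49 × 0.2274 = $246.39
City income tax: $1,083.49 × 0.009 = $9.75
State income tax: $1,083.49 × 0.08 = $86.68
SDI: $1,120.00 × 0.0058 = $6.50
Medicare tax: $1,120.00 × 0.0126 = $14.11
OASDI: $1,120.00 × 0.0408 = $45.70
Roth 401(k) contribution: $1,120.00 × 0.0266 = $29.79
Total deductions = $36.51 + $246.39 + $9.75 + $86.68 + $6.50 + $14.11 + $45.70 + $29.79 = $475.43
Net pay = $1,120.00 − $475.43 = $644.57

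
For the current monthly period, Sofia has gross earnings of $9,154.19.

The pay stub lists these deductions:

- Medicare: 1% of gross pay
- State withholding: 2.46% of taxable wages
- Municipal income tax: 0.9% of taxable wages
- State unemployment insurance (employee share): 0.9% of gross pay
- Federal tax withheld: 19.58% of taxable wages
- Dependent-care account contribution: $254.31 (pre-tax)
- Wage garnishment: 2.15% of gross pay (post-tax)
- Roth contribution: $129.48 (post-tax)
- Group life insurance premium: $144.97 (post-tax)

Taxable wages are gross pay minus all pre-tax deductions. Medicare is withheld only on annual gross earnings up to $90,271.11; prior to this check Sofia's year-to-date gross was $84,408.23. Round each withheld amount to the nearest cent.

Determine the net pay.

Dependent-care account contribution: $254.31
Taxable wages = $9,154.19 − $254.31 = $8,899.88
Municipal income tax: $8,899.88 × 0.009 = $80.10
State withholding: $8,899.88 × 0.0246 = $218.94
Federal tax withheld: $8,899.88 × 0.1958 = $1,742.60
State unemployment insurance (employee share): $9,154.19 × 0.009 = $82.39
Medicare: only $90,271.11 − $84,408.23 = $5,862.88 of this check is subject → $5,862.88 × 0.01 = $58.63
Wage garnishment: $9,154.19 × 0.0215 = $196.82
Roth contribution: $129.48
Group life insurance premium: $144.97
Total deductions = $254.31 + $80.10 + $218.94 + $1,742.60 + $82.39 + $58.63 + $196.82 + $129.48 + $144.97 = $2,908.24
Net pay = $9,154.19 − $2,908.24 = $6,245.95

$6,245.95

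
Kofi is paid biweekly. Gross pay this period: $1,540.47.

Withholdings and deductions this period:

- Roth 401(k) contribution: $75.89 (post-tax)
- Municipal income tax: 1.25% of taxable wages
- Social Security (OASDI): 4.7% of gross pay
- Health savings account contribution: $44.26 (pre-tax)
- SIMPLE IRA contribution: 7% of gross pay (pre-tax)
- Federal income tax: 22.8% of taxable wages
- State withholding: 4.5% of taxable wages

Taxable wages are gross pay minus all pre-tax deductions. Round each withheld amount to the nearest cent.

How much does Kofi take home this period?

$843.71

SIMPLE IRA contribution: $1,540.47 × 0.07 = $107.83
Health savings account contribution: $44.26
Pre-tax total = $107.83 + $44.26 = $152.09
Taxable wages = $1,540.47 − $152.09 = $1,388.38
Federal income tax: $1,388.38 × 0.228 = $316.55
State withholding: $1,388.38 × 0.045 = $62.48
Municipal income tax: $1,388.38 × 0.0125 = $17.35
Social Security (OASDI): $1,540.47 × 0.047 = $72.40
Roth 401(k) contribution: $75.89
Total deductions = $107.83 + $44.26 + $316.55 + $62.48 + $17.35 + $72.40 + $75.89 = $696.76
Net pay = $1,540.47 − $696.76 = $843.71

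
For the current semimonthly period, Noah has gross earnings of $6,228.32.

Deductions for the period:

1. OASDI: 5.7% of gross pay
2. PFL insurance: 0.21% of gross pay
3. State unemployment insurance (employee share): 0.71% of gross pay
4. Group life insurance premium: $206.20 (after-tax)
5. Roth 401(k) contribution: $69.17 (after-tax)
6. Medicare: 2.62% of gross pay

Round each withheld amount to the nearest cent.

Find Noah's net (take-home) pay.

$5,377.46

OASDI: $6,228.32 × 0.057 = $355.01
Medicare: $6,228.32 × 0.0262 = $163.18
State unemployment insurance (employee share): $6,228.32 × 0.0071 = $44.22
PFL insurance: $6,228.32 × 0.0021 = $13.08
Roth 401(k) contribution: $69.17
Group life insurance premium: $206.20
Total deductions = $355.01 + $163.18 + $44.22 + $13.08 + $69.17 + $206.20 = $850.86
Net pay = $6,228.32 − $850.86 = $5,377.46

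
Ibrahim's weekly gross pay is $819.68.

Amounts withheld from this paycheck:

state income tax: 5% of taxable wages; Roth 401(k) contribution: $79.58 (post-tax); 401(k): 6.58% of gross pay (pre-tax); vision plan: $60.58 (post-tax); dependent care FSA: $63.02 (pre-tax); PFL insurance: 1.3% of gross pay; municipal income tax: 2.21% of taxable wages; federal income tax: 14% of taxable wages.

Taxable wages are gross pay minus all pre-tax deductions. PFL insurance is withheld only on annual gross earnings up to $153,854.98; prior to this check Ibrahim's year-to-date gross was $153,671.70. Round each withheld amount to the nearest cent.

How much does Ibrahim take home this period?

Dependent care FSA: $63.02
401(k): $819.68 × 0.0658 = $53.93
Pre-tax total = $63.02 + $53.93 = $116.95
Taxable wages = $819.68 − $116.95 = $702.73
Federal income tax: $702.73 × 0.14 = $98.38
State income tax: $702.73 × 0.05 = $35.14
Municipal income tax: $702.73 × 0.0221 = $15.53
PFL insurance: only $153,854.98 − $153,671.70 = $183.28 of this check is subject → $183.28 × 0.013 = $2.38
Roth 401(k) contribution: $79.58
Vision plan: $60.58
Total deductions = $63.02 + $53.93 + $98.38 + $35.14 + $15.53 + $2.38 + $79.58 + $60.58 = $408.54
Net pay = $819.68 − $408.54 = $411.14

$411.14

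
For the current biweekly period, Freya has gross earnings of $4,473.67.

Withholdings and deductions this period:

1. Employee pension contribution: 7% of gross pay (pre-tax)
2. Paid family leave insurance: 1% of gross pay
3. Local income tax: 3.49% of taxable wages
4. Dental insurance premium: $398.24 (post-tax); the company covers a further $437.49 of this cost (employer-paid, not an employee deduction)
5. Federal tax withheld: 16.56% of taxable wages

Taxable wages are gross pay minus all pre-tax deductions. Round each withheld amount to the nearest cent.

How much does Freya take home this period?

Employee pension contribution: $4,473.67 × 0.07 = $313.16
Taxable wages = $4,473.67 − $313.16 = $4,160.51
Federal tax withheld: $4,160.51 × 0.1656 = $688.98
Local income tax: $4,160.51 × 0.0349 = $145.20
Paid family leave insurance: $4,473.67 × 0.01 = $44.74
Dental insurance premium: $398.24
(Employer's $437.49 toward dental insurance premium is not withheld from the employee.)
Total deductions = $313.16 + $688.98 + $145.20 + $44.74 + $398.24 = $1,590.32
Net pay = $4,473.67 − $1,590.32 = $2,883.35

$2,883.35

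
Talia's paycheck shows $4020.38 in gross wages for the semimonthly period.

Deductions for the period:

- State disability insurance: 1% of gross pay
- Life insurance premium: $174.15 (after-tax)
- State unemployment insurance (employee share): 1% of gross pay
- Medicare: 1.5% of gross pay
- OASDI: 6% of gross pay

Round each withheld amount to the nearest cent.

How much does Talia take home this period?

Medicare: $4020.38 × 0.015 = $60.31
State disability insurance: $4020.38 × 0.01 = $40.20
State unemployment insurance (employee share): $4020.38 × 0.01 = $40.20
OASDI: $4020.38 × 0.06 = $241.22
Life insurance premium: $174.15
Total deductions = $60.31 + $40.20 + $40.20 + $241.22 + $174.15 = $556.08
Net pay = $4020.38 − $556.08 = $3464.30

$3464.30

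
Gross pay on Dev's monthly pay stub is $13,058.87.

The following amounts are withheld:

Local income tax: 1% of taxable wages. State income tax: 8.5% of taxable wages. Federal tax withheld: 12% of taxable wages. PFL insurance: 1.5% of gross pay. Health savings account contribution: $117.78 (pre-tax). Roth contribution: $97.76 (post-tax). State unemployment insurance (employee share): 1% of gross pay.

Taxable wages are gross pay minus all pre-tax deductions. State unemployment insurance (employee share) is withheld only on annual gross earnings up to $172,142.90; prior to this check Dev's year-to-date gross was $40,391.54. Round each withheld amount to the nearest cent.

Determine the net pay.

Health savings account contribution: $117.78
Taxable wages = $13,058.87 − $117.78 = $12,941.09
Federal tax withheld: $12,941.09 × 0.12 = $1,552.93
Local income tax: $12,941.09 × 0.01 = $129.41
State income tax: $12,941.09 × 0.085 = $1,099.99
PFL insurance: $13,058.87 × 0.015 = $195.88
State unemployment insurance (employee share): cap not yet reached, full $13,058.87 is subject → $13,058.87 × 0.01 = $130.59
Roth contribution: $97.76
Total deductions = $117.78 + $1,552.93 + $129.41 + $1,099.99 + $195.88 + $130.59 + $97.76 = $3,324.34
Net pay = $13,058.87 − $3,324.34 = $9,734.53

$9,734.53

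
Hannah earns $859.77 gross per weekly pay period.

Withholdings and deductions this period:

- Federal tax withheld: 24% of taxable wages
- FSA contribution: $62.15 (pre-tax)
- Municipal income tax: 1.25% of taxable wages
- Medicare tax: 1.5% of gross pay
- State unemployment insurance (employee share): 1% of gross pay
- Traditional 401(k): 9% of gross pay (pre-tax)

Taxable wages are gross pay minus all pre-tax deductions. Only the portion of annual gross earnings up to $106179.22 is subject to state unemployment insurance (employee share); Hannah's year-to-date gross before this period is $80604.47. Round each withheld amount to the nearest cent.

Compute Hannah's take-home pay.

FSA contribution: $62.15
Traditional 401(k): $859.77 × 0.09 = $77.38
Pre-tax total = $62.15 + $77.38 = $139.53
Taxable wages = $859.77 − $139.53 = $720.24
Federal tax withheld: $720.24 × 0.24 = $172.86
Municipal income tax: $720.24 × 0.0125 = $9.00
State unemployment insurance (employee share): cap not yet reached, full $859.77 is subject → $859.77 × 0.01 = $8.60
Medicare tax: $859.77 × 0.015 = $12.90
Total deductions = $62.15 + $77.38 + $172.86 + $9.00 + $8.60 + $12.90 = $342.89
Net pay = $859.77 − $342.89 = $516.88

$516.88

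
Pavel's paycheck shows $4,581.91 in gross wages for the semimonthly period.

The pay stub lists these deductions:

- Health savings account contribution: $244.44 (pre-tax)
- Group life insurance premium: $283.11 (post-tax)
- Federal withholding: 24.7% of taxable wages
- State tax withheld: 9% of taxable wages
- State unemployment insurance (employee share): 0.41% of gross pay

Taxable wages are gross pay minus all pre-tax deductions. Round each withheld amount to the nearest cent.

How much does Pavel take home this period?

$2,573.84

Health savings account contribution: $244.44
Taxable wages = $4,581.91 − $244.44 = $4,337.47
State tax withheld: $4,337.47 × 0.09 = $390.37
Federal withholding: $4,337.47 × 0.247 = $1,071.36
State unemployment insurance (employee share): $4,581.91 × 0.0041 = $18.79
Group life insurance premium: $283.11
Total deductions = $244.44 + $390.37 + $1,071.36 + $18.79 + $283.11 = $2,008.07
Net pay = $4,581.91 − $2,008.07 = $2,573.84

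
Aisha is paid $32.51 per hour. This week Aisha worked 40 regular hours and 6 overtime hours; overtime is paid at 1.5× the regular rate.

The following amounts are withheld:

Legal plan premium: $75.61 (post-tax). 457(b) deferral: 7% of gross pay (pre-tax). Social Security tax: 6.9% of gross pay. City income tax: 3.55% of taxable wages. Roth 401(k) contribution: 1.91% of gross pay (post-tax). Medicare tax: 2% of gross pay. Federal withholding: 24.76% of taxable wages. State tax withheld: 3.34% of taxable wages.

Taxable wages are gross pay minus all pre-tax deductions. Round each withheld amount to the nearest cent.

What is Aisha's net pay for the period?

$764.78

Regular pay: 40 × $32.51 = $1,300.40
Overtime pay: 6 × $32.51 × 1.5 = $292.59
Gross pay = $1,300.40 + $292.59 = $1,592.99
457(b) deferral: $1,592.99 × 0.07 = $111.51
Taxable wages = $1,592.99 − $111.51 = $1,481.48
Federal withholding: $1,481.48 × 0.2476 = $366.81
State tax withheld: $1,481.48 × 0.0334 = $49.48
City income tax: $1,481.48 × 0.0355 = $52.59
Medicare tax: $1,592.99 × 0.02 = $31.86
Social Security tax: $1,592.99 × 0.069 = $109.92
Roth 401(k) contribution: $1,592.99 × 0.0191 = $30.43
Legal plan premium: $75.61
Total deductions = $111.51 + $366.81 + $49.48 + $52.59 + $31.86 + $109.92 + $30.43 + $75.61 = $828.21
Net pay = $1,592.99 − $828.21 = $764.78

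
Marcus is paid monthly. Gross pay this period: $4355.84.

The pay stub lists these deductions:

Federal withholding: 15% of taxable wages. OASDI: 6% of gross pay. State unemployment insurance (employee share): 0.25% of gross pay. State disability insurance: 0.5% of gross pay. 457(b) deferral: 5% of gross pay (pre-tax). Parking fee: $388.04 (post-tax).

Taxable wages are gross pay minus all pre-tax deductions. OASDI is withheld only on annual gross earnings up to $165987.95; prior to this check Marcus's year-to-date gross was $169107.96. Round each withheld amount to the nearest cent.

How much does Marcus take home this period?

$3096.63

457(b) deferral: $4355.84 × 0.05 = $217.79
Taxable wages = $4355.84 − $217.79 = $4138.05
Federal withholding: $4138.05 × 0.15 = $620.71
State disability insurance: $4355.84 × 0.005 = $21.78
OASDI: annual cap $165987.95 already reached (YTD $169107.96), so $0.00
State unemployment insurance (employee share): $4355.84 × 0.0025 = $10.89
Parking fee: $388.04
Total deductions = $217.79 + $620.71 + $21.78 + $0.00 + $10.89 + $388.04 = $1259.21
Net pay = $4355.84 − $1259.21 = $3096.63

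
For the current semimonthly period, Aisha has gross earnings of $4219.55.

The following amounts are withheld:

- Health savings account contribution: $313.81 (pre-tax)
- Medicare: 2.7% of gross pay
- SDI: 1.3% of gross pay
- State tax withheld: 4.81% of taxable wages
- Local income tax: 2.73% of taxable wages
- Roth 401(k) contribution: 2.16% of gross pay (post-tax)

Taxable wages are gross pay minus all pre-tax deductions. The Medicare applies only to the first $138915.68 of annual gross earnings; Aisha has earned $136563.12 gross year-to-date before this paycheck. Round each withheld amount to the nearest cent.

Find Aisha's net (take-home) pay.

Health savings account contribution: $313.81
Taxable wages = $4219.55 − $313.81 = $3905.74
Local income tax: $3905.74 × 0.0273 = $106.63
State tax withheld: $3905.74 × 0.0481 = $187.87
Medicare: only $138915.68 − $136563.12 = $2352.56 of this check is subject → $2352.56 × 0.027 = $63.52
SDI: $4219.55 × 0.013 = $54.85
Roth 401(k) contribution: $4219.55 × 0.0216 = $91.14
Total deductions = $313.81 + $106.63 + $187.87 + $63.52 + $54.85 + $91.14 = $817.82
Net pay = $4219.55 − $817.82 = $3401.73

$3401.73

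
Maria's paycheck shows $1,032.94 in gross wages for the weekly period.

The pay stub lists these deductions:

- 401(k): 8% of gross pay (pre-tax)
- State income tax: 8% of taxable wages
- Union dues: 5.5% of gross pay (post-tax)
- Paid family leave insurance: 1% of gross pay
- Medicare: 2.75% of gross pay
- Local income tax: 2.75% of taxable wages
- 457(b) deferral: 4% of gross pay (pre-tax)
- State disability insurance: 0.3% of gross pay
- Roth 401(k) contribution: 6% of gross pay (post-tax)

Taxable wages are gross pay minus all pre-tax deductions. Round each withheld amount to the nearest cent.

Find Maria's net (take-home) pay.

401(k): $1,032.94 × 0.08 = $82.64
457(b) deferral: $1,032.94 × 0.04 = $41.32
Pre-tax total = $82.64 + $41.32 = $123.96
Taxable wages = $1,032.94 − $123.96 = $908.98
State income tax: $908.98 × 0.08 = $72.72
Local income tax: $908.98 × 0.0275 = $25.00
Paid family leave insurance: $1,032.94 × 0.01 = $10.33
Medicare: $1,032.94 × 0.0275 = $28.41
State disability insurance: $1,032.94 × 0.003 = $3.10
Roth 401(k) contribution: $1,032.94 × 0.06 = $61.98
Union dues: $1,032.94 × 0.055 = $56.81
Total deductions = $82.64 + $41.32 + $72.72 + $25.00 + $10.33 + $28.41 + $3.10 + $61.98 + $56.81 = $382.31
Net pay = $1,032.94 − $382.31 = $650.63

$650.63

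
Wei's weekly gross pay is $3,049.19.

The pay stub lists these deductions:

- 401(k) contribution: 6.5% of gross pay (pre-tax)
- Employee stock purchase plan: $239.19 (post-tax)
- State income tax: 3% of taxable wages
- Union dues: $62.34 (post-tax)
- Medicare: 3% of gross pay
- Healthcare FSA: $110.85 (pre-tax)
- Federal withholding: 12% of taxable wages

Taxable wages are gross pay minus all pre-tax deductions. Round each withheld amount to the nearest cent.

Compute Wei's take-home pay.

$1,936.11

401(k) contribution: $3,049.19 × 0.065 = $198.20
Healthcare FSA: $110.85
Pre-tax total = $198.20 + $110.85 = $309.05
Taxable wages = $3,049.19 − $309.05 = $2,740.14
Federal withholding: $2,740.14 × 0.12 = $328.82
State income tax: $2,740.14 × 0.03 = $82.20
Medicare: $3,049.19 × 0.03 = $91.48
Employee stock purchase plan: $239.19
Union dues: $62.34
Total deductions = $198.20 + $110.85 + $328.82 + $82.20 + $91.48 + $239.19 + $62.34 = $1,113.08
Net pay = $3,049.19 − $1,113.08 = $1,936.11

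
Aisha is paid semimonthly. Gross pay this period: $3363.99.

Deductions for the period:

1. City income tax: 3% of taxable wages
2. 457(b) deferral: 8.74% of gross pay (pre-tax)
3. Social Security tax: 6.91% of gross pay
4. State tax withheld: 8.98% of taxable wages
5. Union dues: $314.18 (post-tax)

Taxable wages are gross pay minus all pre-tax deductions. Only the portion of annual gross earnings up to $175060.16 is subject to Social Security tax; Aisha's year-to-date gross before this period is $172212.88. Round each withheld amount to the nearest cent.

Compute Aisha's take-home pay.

457(b) deferral: $3363.99 × 0.0874 = $294.01
Taxable wages = $3363.99 − $294.01 = $3069.98
State tax withheld: $3069.98 × 0.0898 = $275.68
City income tax: $3069.98 × 0.03 = $92.10
Social Security tax: only $175060.16 − $172212.88 = $2847.28 of this check is subject → $2847.28 × 0.0691 = $196.75
Union dues: $314.18
Total deductions = $294.01 + $275.68 + $92.10 + $196.75 + $314.18 = $1172.72
Net pay = $3363.99 − $1172.72 = $2191.27

$2191.27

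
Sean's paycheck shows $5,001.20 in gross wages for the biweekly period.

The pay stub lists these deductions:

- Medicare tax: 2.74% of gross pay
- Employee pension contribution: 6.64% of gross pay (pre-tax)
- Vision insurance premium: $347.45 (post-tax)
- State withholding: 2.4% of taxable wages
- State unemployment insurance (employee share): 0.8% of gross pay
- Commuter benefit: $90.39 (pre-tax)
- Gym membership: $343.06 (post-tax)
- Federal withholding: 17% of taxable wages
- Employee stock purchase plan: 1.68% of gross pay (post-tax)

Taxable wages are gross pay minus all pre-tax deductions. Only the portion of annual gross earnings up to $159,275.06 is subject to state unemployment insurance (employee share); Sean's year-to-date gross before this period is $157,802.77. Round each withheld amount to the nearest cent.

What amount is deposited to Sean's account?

$2,767.12

Commuter benefit: $90.39
Employee pension contribution: $5,001.20 × 0.0664 = $332.08
Pre-tax total = $90.39 + $332.08 = $422.47
Taxable wages = $5,001.20 − $422.47 = $4,578.73
State withholding: $4,578.73 × 0.024 = $109.89
Federal withholding: $4,578.73 × 0.17 = $778.38
State unemployment insurance (employee share): only $159,275.06 − $157,802.77 = $1,472.29 of this check is subject → $1,472.29 × 0.008 = $11.78
Medicare tax: $5,001.20 × 0.0274 = $137.03
Vision insurance premium: $347.45
Employee stock purchase plan: $5,001.20 × 0.0168 = $84.02
Gym membership: $343.06
Total deductions = $90.39 + $332.08 + $109.89 + $778.38 + $11.78 + $137.03 + $347.45 + $84.02 + $343.06 = $2,234.08
Net pay = $5,001.20 − $2,234.08 = $2,767.12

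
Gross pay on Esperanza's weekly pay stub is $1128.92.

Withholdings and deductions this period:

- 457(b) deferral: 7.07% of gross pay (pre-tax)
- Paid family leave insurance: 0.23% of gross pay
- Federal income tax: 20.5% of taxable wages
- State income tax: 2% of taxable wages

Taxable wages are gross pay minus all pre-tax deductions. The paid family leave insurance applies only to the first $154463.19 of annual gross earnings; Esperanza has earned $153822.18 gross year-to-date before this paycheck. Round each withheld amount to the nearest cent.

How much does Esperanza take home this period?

$811.59

457(b) deferral: $1128.92 × 0.0707 = $79.81
Taxable wages = $1128.92 − $79.81 = $1049.11
State income tax: $1049.11 × 0.02 = $20.98
Federal income tax: $1049.11 × 0.205 = $215.07
Paid family leave insurance: only $154463.19 − $153822.18 = $641.01 of this check is subject → $641.01 × 0.0023 = $1.47
Total deductions = $79.81 + $20.98 + $215.07 + $1.47 = $317.33
Net pay = $1128.92 − $317.33 = $811.59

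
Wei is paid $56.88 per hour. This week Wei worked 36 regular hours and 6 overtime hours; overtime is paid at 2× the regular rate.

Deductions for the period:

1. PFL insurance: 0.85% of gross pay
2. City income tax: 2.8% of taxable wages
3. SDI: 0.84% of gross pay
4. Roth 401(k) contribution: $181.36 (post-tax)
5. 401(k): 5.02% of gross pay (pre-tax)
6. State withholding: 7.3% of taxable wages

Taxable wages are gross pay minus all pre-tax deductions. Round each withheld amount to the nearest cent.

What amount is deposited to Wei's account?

$2,103.77

Regular pay: 36 × $56.88 = $2,047.68
Overtime pay: 6 × $56.88 × 2 = $682.56
Gross pay = $2,047.68 + $682.56 = $2,730.24
401(k): $2,730.24 × 0.0502 = $137.06
Taxable wages = $2,730.24 − $137.06 = $2,593.18
State withholding: $2,593.18 × 0.073 = $189.30
City income tax: $2,593.18 × 0.028 = $72.61
PFL insurance: $2,730.24 × 0.0085 = $23.21
SDI: $2,730.24 × 0.0084 = $22.93
Roth 401(k) contribution: $181.36
Total deductions = $137.06 + $189.30 + $72.61 + $23.21 + $22.93 + $181.36 = $626.47
Net pay = $2,730.24 − $626.47 = $2,103.77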